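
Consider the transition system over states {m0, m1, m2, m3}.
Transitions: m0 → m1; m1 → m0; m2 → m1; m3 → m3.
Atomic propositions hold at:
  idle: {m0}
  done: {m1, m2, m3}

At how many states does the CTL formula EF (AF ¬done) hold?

Sat(¬done) = {m0}
AF ¬done: least fixpoint, start Z0 = {m0}, add states with every successor in Z. Z1 = {m0, m1}; Z2 = {m0, m1, m2}; fixed.
Sat(AF ¬done) = {m0, m1, m2}
EF (AF ¬done): least fixpoint, start Z0 = {m0, m1, m2}, add states with some successor in Z. Already a fixed point.
Sat(EF (AF ¬done)) = {m0, m1, m2}
|Sat(EF (AF ¬done))| = |{m0, m1, m2}| = 3.

3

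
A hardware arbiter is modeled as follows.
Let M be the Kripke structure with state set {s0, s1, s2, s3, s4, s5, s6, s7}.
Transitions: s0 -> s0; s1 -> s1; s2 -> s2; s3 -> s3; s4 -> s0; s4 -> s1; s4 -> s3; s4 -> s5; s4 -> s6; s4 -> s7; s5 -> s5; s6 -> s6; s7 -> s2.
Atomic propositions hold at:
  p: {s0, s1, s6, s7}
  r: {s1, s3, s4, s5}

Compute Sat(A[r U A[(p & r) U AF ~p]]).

Sat(p & r) = {s1}
Sat(~p) = {s2, s3, s4, s5}
AF ~p: least fixpoint, start Z0 = {s2, s3, s4, s5}, add states with every successor in Z. Z1 = {s2, s3, s4, s5, s7}; fixed.
Sat(AF ~p) = {s2, s3, s4, s5, s7}
A[(p & r) U AF ~p]: least fixpoint, start Z0 = Sat(AF ~p) = {s2, s3, s4, s5, s7}, add states in Sat(p & r) with every successor in Z. Already a fixed point.
Sat(A[(p & r) U AF ~p]) = {s2, s3, s4, s5, s7}
A[r U A[(p & r) U AF ~p]]: least fixpoint, start Z0 = Sat(A[(p & r) U AF ~p]) = {s2, s3, s4, s5, s7}, add states in Sat(r) with every successor in Z. Already a fixed point.
Sat(A[r U A[(p & r) U AF ~p]]) = {s2, s3, s4, s5, s7}

{s2, s3, s4, s5, s7}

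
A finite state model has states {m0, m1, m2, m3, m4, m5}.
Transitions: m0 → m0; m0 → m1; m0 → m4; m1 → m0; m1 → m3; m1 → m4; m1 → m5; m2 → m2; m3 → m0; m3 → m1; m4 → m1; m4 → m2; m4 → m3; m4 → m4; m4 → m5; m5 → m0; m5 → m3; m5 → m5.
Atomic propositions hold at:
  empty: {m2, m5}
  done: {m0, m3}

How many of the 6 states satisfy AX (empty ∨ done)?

Sat(empty ∨ done) = {m0, m2, m3, m5}
Sat(AX (empty ∨ done)) = {s : every successor in {m0, m2, m3, m5}} = {m2, m5}
|Sat(AX (empty ∨ done))| = |{m2, m5}| = 2.

2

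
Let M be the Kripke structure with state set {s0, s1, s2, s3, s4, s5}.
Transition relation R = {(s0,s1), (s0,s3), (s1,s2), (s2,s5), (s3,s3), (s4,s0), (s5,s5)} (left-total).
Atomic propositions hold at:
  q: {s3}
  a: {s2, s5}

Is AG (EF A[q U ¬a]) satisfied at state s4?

Sat(¬a) = {s0, s1, s3, s4}
A[q U ¬a]: least fixpoint, start Z0 = Sat(¬a) = {s0, s1, s3, s4}, add states in Sat(q) with every successor in Z. Already a fixed point.
Sat(A[q U ¬a]) = {s0, s1, s3, s4}
EF A[q U ¬a]: least fixpoint, start Z0 = {s0, s1, s3, s4}, add states with some successor in Z. Already a fixed point.
Sat(EF A[q U ¬a]) = {s0, s1, s3, s4}
AG (EF A[q U ¬a]): greatest fixpoint, start Z0 = {s0, s1, s3, s4}, keep only states in Sat with every successor in Z. Z1 = {s0, s3, s4}; Z2 = {s3, s4}; Z3 = {s3}; fixed.
Sat(AG (EF A[q U ¬a])) = {s3}
s4 ∉ Sat(AG (EF A[q U ¬a])) = {s3}, so the formula does not hold at s4.

No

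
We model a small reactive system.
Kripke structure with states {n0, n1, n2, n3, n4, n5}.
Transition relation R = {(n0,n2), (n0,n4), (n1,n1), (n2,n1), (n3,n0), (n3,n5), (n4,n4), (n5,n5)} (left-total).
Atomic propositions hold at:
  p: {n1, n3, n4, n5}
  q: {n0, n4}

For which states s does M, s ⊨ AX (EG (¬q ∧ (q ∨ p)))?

Sat(¬q) = {n1, n2, n3, n5}
Sat(q ∨ p) = {n0, n1, n3, n4, n5}
Sat(¬q ∧ (q ∨ p)) = {n1, n3, n5}
EG (¬q ∧ (q ∨ p)): greatest fixpoint, start Z0 = {n1, n3, n5}, keep only states in Sat with some successor in Z. Already a fixed point.
Sat(EG (¬q ∧ (q ∨ p))) = {n1, n3, n5}
Sat(AX (EG (¬q ∧ (q ∨ p)))) = {s : every successor in {n1, n3, n5}} = {n1, n2, n5}

{n1, n2, n5}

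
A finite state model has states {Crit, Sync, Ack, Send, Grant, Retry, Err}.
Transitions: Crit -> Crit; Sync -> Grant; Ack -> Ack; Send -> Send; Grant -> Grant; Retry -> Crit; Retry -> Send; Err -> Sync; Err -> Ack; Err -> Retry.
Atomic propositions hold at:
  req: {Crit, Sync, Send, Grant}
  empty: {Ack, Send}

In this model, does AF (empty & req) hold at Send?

Sat(empty & req) = {Send}
AF (empty & req): least fixpoint, start Z0 = {Send}, add states with every successor in Z. Already a fixed point.
Sat(AF (empty & req)) = {Send}
Send ∈ Sat(AF (empty & req)) = {Send}, so the formula holds at Send.

Yes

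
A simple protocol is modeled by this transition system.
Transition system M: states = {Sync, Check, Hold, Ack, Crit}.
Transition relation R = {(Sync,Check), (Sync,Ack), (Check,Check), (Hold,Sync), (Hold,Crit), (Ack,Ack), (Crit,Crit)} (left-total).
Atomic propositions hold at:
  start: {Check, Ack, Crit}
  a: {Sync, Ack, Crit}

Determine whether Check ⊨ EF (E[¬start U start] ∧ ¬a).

Sat(¬start) = {Sync, Hold}
E[¬start U start]: least fixpoint, start Z0 = Sat(start) = {Check, Ack, Crit}, add states in Sat(¬start) with some successor in Z. Z1 = {Sync, Check, Hold, Ack, Crit}; fixed.
Sat(E[¬start U start]) = {Sync, Check, Hold, Ack, Crit}
Sat(¬a) = {Check, Hold}
Sat(E[¬start U start] ∧ ¬a) = {Check, Hold}
EF (E[¬start U start] ∧ ¬a): least fixpoint, start Z0 = {Check, Hold}, add states with some successor in Z. Z1 = {Sync, Check, Hold}; fixed.
Sat(EF (E[¬start U start] ∧ ¬a)) = {Sync, Check, Hold}
Check ∈ Sat(EF (E[¬start U start] ∧ ¬a)) = {Sync, Check, Hold}, so the formula holds at Check.

Yes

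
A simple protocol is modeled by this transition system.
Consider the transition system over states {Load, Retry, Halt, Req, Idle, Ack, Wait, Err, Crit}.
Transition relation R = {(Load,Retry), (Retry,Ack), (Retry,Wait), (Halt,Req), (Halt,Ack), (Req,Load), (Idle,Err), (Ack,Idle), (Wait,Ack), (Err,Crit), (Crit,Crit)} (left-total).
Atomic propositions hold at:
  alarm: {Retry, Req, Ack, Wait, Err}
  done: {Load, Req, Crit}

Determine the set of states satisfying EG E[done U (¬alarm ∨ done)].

Sat(¬alarm) = {Load, Halt, Idle, Crit}
Sat(¬alarm ∨ done) = {Load, Halt, Req, Idle, Crit}
E[done U (¬alarm ∨ done)]: least fixpoint, start Z0 = Sat((¬alarm ∨ done)) = {Load, Halt, Req, Idle, Crit}, add states in Sat(done) with some successor in Z. Already a fixed point.
Sat(E[done U (¬alarm ∨ done)]) = {Load, Halt, Req, Idle, Crit}
EG E[done U (¬alarm ∨ done)]: greatest fixpoint, start Z0 = {Load, Halt, Req, Idle, Crit}, keep only states in Sat with some successor in Z. Z1 = {Halt, Req, Crit}; Z2 = {Halt, Crit}; Z3 = {Crit}; fixed.
Sat(EG E[done U (¬alarm ∨ done)]) = {Crit}

{Crit}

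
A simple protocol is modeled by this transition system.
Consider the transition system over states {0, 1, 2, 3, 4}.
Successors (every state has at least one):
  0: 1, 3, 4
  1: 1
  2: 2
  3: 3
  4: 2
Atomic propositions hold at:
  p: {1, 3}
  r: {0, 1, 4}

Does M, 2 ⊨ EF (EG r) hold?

EG r: greatest fixpoint, start Z0 = {0, 1, 4}, keep only states in Sat with some successor in Z. Z1 = {0, 1}; fixed.
Sat(EG r) = {0, 1}
EF (EG r): least fixpoint, start Z0 = {0, 1}, add states with some successor in Z. Already a fixed point.
Sat(EF (EG r)) = {0, 1}
2 ∉ Sat(EF (EG r)) = {0, 1}, so the formula does not hold at 2.

No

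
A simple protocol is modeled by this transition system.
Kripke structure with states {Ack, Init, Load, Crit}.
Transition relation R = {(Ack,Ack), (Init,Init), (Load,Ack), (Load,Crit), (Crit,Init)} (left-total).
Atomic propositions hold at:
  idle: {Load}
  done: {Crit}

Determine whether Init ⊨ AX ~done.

Yes

Sat(~done) = {Ack, Init, Load}
Sat(AX ~done) = {s : every successor in {Ack, Init, Load}} = {Ack, Init, Crit}
Init ∈ Sat(AX ~done) = {Ack, Init, Crit}, so the formula holds at Init.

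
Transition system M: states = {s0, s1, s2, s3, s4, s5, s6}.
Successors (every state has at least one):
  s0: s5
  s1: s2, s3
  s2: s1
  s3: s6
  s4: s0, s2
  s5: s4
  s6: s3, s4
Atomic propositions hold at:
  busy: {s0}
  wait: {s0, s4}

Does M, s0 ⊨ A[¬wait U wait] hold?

Sat(¬wait) = {s1, s2, s3, s5, s6}
A[¬wait U wait]: least fixpoint, start Z0 = Sat(wait) = {s0, s4}, add states in Sat(¬wait) with every successor in Z. Z1 = {s0, s4, s5}; fixed.
Sat(A[¬wait U wait]) = {s0, s4, s5}
s0 ∈ Sat(A[¬wait U wait]) = {s0, s4, s5}, so the formula holds at s0.

Yes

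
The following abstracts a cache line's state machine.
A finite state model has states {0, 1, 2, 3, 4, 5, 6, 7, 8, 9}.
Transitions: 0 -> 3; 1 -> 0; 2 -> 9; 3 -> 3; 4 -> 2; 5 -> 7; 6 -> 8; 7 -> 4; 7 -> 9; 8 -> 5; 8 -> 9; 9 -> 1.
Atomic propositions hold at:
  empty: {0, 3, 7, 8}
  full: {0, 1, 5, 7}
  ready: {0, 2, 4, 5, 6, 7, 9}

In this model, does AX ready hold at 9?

Sat(AX ready) = {s : every successor in {0, 2, 4, 5, 6, 7, 9}} = {1, 2, 4, 5, 7, 8}
9 ∉ Sat(AX ready) = {1, 2, 4, 5, 7, 8}, so the formula does not hold at 9.

No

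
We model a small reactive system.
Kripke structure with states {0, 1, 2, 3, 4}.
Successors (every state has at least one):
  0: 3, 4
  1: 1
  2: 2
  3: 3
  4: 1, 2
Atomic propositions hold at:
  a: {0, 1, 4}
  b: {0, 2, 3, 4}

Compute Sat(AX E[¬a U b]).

{0, 2, 3}

Sat(¬a) = {2, 3}
E[¬a U b]: least fixpoint, start Z0 = Sat(b) = {0, 2, 3, 4}, add states in Sat(¬a) with some successor in Z. Already a fixed point.
Sat(E[¬a U b]) = {0, 2, 3, 4}
Sat(AX E[¬a U b]) = {s : every successor in {0, 2, 3, 4}} = {0, 2, 3}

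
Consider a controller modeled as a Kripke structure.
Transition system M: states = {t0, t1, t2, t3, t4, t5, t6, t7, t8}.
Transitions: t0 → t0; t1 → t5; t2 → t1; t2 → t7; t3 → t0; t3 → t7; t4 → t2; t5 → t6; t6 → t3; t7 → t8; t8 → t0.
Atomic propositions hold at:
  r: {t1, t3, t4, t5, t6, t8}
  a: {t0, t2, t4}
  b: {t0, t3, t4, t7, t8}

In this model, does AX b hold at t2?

Sat(AX b) = {s : every successor in {t0, t3, t4, t7, t8}} = {t0, t3, t6, t7, t8}
t2 ∉ Sat(AX b) = {t0, t3, t6, t7, t8}, so the formula does not hold at t2.

No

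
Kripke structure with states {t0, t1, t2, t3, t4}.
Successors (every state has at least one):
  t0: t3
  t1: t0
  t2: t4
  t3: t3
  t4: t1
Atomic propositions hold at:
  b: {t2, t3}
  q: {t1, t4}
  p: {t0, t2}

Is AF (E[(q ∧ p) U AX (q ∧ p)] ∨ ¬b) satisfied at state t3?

Sat(q ∧ p) = ∅
Sat(AX (q ∧ p)) = {s : every successor in ∅} = ∅
E[(q ∧ p) U AX (q ∧ p)]: least fixpoint, start Z0 = Sat(AX (q ∧ p)) = ∅, add states in Sat(q ∧ p) with some successor in Z. Already a fixed point.
Sat(E[(q ∧ p) U AX (q ∧ p)]) = ∅
Sat(¬b) = {t0, t1, t4}
Sat(E[(q ∧ p) U AX (q ∧ p)] ∨ ¬b) = {t0, t1, t4}
AF (E[(q ∧ p) U AX (q ∧ p)] ∨ ¬b): least fixpoint, start Z0 = {t0, t1, t4}, add states with every successor in Z. Z1 = {t0, t1, t2, t4}; fixed.
Sat(AF (E[(q ∧ p) U AX (q ∧ p)] ∨ ¬b)) = {t0, t1, t2, t4}
t3 ∉ Sat(AF (E[(q ∧ p) U AX (q ∧ p)] ∨ ¬b)) = {t0, t1, t2, t4}, so the formula does not hold at t3.

No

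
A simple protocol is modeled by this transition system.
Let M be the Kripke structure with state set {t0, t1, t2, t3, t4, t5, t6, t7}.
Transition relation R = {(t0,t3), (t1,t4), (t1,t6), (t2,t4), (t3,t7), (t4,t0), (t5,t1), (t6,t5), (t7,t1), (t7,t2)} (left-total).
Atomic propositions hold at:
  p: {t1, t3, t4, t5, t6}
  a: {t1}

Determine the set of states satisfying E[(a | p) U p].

Sat(a | p) = {t1, t3, t4, t5, t6}
E[(a | p) U p]: least fixpoint, start Z0 = Sat(p) = {t1, t3, t4, t5, t6}, add states in Sat(a | p) with some successor in Z. Already a fixed point.
Sat(E[(a | p) U p]) = {t1, t3, t4, t5, t6}

{t1, t3, t4, t5, t6}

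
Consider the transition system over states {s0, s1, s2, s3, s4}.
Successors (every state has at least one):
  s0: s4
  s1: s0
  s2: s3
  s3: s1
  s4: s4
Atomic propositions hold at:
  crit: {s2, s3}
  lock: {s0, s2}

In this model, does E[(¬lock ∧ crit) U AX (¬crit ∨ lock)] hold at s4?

Sat(¬lock) = {s1, s3, s4}
Sat(¬lock ∧ crit) = {s3}
Sat(¬crit) = {s0, s1, s4}
Sat(¬crit ∨ lock) = {s0, s1, s2, s4}
Sat(AX (¬crit ∨ lock)) = {s : every successor in {s0, s1, s2, s4}} = {s0, s1, s3, s4}
E[(¬lock ∧ crit) U AX (¬crit ∨ lock)]: least fixpoint, start Z0 = Sat(AX (¬crit ∨ lock)) = {s0, s1, s3, s4}, add states in Sat(¬lock ∧ crit) with some successor in Z. Already a fixed point.
Sat(E[(¬lock ∧ crit) U AX (¬crit ∨ lock)]) = {s0, s1, s3, s4}
s4 ∈ Sat(E[(¬lock ∧ crit) U AX (¬crit ∨ lock)]) = {s0, s1, s3, s4}, so the formula holds at s4.

Yes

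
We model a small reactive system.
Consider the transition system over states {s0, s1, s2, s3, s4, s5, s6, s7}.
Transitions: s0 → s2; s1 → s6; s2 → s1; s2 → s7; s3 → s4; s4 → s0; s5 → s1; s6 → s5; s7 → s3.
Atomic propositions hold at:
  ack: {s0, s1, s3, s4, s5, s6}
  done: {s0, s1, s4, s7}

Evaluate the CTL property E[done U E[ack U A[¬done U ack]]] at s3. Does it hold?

Sat(¬done) = {s2, s3, s5, s6}
A[¬done U ack]: least fixpoint, start Z0 = Sat(ack) = {s0, s1, s3, s4, s5, s6}, add states in Sat(¬done) with every successor in Z. Already a fixed point.
Sat(A[¬done U ack]) = {s0, s1, s3, s4, s5, s6}
E[ack U A[¬done U ack]]: least fixpoint, start Z0 = Sat(A[¬done U ack]) = {s0, s1, s3, s4, s5, s6}, add states in Sat(ack) with some successor in Z. Already a fixed point.
Sat(E[ack U A[¬done U ack]]) = {s0, s1, s3, s4, s5, s6}
E[done U E[ack U A[¬done U ack]]]: least fixpoint, start Z0 = Sat(E[ack U A[¬done U ack]]) = {s0, s1, s3, s4, s5, s6}, add states in Sat(done) with some successor in Z. Z1 = {s0, s1, s3, s4, s5, s6, s7}; fixed.
Sat(E[done U E[ack U A[¬done U ack]]]) = {s0, s1, s3, s4, s5, s6, s7}
s3 ∈ Sat(E[done U E[ack U A[¬done U ack]]]) = {s0, s1, s3, s4, s5, s6, s7}, so the formula holds at s3.

Yes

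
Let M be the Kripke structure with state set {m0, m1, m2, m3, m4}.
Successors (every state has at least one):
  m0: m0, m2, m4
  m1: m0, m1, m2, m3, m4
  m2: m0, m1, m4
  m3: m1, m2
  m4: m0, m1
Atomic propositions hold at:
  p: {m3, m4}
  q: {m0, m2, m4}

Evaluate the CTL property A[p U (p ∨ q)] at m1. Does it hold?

No

Sat(p ∨ q) = {m0, m2, m3, m4}
A[p U (p ∨ q)]: least fixpoint, start Z0 = Sat((p ∨ q)) = {m0, m2, m3, m4}, add states in Sat(p) with every successor in Z. Already a fixed point.
Sat(A[p U (p ∨ q)]) = {m0, m2, m3, m4}
m1 ∉ Sat(A[p U (p ∨ q)]) = {m0, m2, m3, m4}, so the formula does not hold at m1.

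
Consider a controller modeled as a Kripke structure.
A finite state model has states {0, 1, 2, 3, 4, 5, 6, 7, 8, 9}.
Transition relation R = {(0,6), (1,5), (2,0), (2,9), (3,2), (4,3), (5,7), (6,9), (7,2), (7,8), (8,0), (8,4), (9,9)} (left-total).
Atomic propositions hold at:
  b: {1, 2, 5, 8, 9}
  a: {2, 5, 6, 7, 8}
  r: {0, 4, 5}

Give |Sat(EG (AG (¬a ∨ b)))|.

1

Sat(¬a) = {0, 1, 3, 4, 9}
Sat(¬a ∨ b) = {0, 1, 2, 3, 4, 5, 8, 9}
AG (¬a ∨ b): greatest fixpoint, start Z0 = {0, 1, 2, 3, 4, 5, 8, 9}, keep only states in Sat with every successor in Z. Z1 = {1, 2, 3, 4, 8, 9}; Z2 = {3, 4, 9}; Z3 = {4, 9}; Z4 = {9}; fixed.
Sat(AG (¬a ∨ b)) = {9}
EG (AG (¬a ∨ b)): greatest fixpoint, start Z0 = {9}, keep only states in Sat with some successor in Z. Already a fixed point.
Sat(EG (AG (¬a ∨ b))) = {9}
|Sat(EG (AG (¬a ∨ b)))| = |{9}| = 1.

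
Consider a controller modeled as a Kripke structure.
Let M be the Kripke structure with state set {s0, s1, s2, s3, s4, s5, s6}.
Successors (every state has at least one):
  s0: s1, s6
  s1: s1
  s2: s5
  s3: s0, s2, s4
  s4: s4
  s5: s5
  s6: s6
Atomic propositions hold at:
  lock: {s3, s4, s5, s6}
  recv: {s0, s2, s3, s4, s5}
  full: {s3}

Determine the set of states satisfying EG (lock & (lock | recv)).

Sat(lock | recv) = {s0, s2, s3, s4, s5, s6}
Sat(lock & (lock | recv)) = {s3, s4, s5, s6}
EG (lock & (lock | recv)): greatest fixpoint, start Z0 = {s3, s4, s5, s6}, keep only states in Sat with some successor in Z. Already a fixed point.
Sat(EG (lock & (lock | recv))) = {s3, s4, s5, s6}

{s3, s4, s5, s6}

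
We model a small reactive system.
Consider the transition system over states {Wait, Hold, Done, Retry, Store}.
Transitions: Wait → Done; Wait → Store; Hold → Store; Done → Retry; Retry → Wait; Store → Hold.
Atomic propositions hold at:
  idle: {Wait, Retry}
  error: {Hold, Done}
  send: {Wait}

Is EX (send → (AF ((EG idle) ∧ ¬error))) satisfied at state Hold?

EG idle: greatest fixpoint, start Z0 = {Wait, Retry}, keep only states in Sat with some successor in Z. Z1 = {Retry}; Z2 = ∅; fixed.
Sat(EG idle) = ∅
Sat(¬error) = {Wait, Retry, Store}
Sat((EG idle) ∧ ¬error) = ∅
AF ((EG idle) ∧ ¬error): least fixpoint, start Z0 = ∅, add states with every successor in Z. Already a fixed point.
Sat(AF ((EG idle) ∧ ¬error)) = ∅
Sat(send → (AF ((EG idle) ∧ ¬error))) = {Hold, Done, Retry, Store}
Sat(EX (send → (AF ((EG idle) ∧ ¬error)))) = {s : some successor in {Hold, Done, Retry, Store}} = {Wait, Hold, Done, Store}
Hold ∈ Sat(EX (send → (AF ((EG idle) ∧ ¬error)))) = {Wait, Hold, Done, Store}, so the formula holds at Hold.

Yes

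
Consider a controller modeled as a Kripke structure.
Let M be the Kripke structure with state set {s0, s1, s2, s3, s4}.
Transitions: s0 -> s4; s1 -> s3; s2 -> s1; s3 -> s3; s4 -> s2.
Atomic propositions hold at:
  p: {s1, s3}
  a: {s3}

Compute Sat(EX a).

{s1, s3}

Sat(EX a) = {s : some successor in {s3}} = {s1, s3}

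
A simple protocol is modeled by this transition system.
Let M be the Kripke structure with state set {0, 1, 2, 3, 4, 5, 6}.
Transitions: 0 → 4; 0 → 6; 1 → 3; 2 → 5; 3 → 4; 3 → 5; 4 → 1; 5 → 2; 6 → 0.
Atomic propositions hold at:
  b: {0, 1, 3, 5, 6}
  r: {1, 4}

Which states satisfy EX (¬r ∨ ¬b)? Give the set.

{0, 1, 2, 3, 5, 6}

Sat(¬r) = {0, 2, 3, 5, 6}
Sat(¬b) = {2, 4}
Sat(¬r ∨ ¬b) = {0, 2, 3, 4, 5, 6}
Sat(EX (¬r ∨ ¬b)) = {s : some successor in {0, 2, 3, 4, 5, 6}} = {0, 1, 2, 3, 5, 6}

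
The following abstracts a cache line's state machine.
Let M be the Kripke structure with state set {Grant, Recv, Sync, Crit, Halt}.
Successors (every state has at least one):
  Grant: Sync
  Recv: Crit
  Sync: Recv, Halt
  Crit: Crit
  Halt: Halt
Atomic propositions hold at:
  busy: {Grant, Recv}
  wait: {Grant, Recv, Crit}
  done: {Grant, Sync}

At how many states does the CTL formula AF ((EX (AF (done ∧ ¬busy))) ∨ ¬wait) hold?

3

Sat(¬busy) = {Sync, Crit, Halt}
Sat(done ∧ ¬busy) = {Sync}
AF (done ∧ ¬busy): least fixpoint, start Z0 = {Sync}, add states with every successor in Z. Z1 = {Grant, Sync}; fixed.
Sat(AF (done ∧ ¬busy)) = {Grant, Sync}
Sat(EX (AF (done ∧ ¬busy))) = {s : some successor in {Grant, Sync}} = {Grant}
Sat(¬wait) = {Sync, Halt}
Sat((EX (AF (done ∧ ¬busy))) ∨ ¬wait) = {Grant, Sync, Halt}
AF ((EX (AF (done ∧ ¬busy))) ∨ ¬wait): least fixpoint, start Z0 = {Grant, Sync, Halt}, add states with every successor in Z. Already a fixed point.
Sat(AF ((EX (AF (done ∧ ¬busy))) ∨ ¬wait)) = {Grant, Sync, Halt}
|Sat(AF ((EX (AF (done ∧ ¬busy))) ∨ ¬wait))| = |{Grant, Sync, Halt}| = 3.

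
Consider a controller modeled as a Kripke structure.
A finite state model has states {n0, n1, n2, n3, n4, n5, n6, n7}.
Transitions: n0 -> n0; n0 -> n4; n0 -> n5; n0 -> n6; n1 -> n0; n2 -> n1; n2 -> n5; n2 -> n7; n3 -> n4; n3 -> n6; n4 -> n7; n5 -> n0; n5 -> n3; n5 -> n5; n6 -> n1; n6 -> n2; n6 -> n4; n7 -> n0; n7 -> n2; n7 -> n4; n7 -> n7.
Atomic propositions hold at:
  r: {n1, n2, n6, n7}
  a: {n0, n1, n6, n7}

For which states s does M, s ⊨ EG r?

EG r: greatest fixpoint, start Z0 = {n1, n2, n6, n7}, keep only states in Sat with some successor in Z. Z1 = {n2, n6, n7}; fixed.
Sat(EG r) = {n2, n6, n7}

{n2, n6, n7}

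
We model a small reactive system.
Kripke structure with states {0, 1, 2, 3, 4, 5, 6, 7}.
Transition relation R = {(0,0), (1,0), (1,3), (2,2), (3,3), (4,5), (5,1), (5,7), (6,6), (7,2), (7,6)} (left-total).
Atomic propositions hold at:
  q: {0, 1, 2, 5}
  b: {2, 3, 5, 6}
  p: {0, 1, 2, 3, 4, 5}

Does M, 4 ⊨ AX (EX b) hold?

No

Sat(EX b) = {s : some successor in {2, 3, 5, 6}} = {1, 2, 3, 4, 6, 7}
Sat(AX (EX b)) = {s : every successor in {1, 2, 3, 4, 6, 7}} = {2, 3, 5, 6, 7}
4 ∉ Sat(AX (EX b)) = {2, 3, 5, 6, 7}, so the formula does not hold at 4.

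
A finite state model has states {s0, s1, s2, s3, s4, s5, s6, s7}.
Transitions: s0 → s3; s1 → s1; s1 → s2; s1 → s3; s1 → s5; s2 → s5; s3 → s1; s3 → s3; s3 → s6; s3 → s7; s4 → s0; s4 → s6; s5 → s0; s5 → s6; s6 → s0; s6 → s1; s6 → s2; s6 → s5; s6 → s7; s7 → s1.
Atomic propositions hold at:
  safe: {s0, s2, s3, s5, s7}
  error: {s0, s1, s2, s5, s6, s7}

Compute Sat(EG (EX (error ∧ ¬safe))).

{s1, s3, s4, s5, s6, s7}

Sat(¬safe) = {s1, s4, s6}
Sat(error ∧ ¬safe) = {s1, s6}
Sat(EX (error ∧ ¬safe)) = {s : some successor in {s1, s6}} = {s1, s3, s4, s5, s6, s7}
EG (EX (error ∧ ¬safe)): greatest fixpoint, start Z0 = {s1, s3, s4, s5, s6, s7}, keep only states in Sat with some successor in Z. Already a fixed point.
Sat(EG (EX (error ∧ ¬safe))) = {s1, s3, s4, s5, s6, s7}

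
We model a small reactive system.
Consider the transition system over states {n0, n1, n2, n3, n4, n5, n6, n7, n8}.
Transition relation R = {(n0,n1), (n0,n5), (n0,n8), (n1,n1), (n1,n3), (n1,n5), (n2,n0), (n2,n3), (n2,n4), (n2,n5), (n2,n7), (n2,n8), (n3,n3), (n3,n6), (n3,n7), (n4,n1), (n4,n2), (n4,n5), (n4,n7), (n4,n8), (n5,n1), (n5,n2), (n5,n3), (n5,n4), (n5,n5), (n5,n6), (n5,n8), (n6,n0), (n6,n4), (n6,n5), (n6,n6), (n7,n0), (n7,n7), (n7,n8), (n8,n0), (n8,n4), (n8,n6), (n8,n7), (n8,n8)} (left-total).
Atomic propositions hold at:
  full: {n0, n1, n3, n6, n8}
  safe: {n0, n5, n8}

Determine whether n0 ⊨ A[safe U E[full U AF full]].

AF full: least fixpoint, start Z0 = {n0, n1, n3, n6, n8}, add states with every successor in Z. Already a fixed point.
Sat(AF full) = {n0, n1, n3, n6, n8}
E[full U AF full]: least fixpoint, start Z0 = Sat(AF full) = {n0, n1, n3, n6, n8}, add states in Sat(full) with some successor in Z. Already a fixed point.
Sat(E[full U AF full]) = {n0, n1, n3, n6, n8}
A[safe U E[full U AF full]]: least fixpoint, start Z0 = Sat(E[full U AF full]) = {n0, n1, n3, n6, n8}, add states in Sat(safe) with every successor in Z. Already a fixed point.
Sat(A[safe U E[full U AF full]]) = {n0, n1, n3, n6, n8}
n0 ∈ Sat(A[safe U E[full U AF full]]) = {n0, n1, n3, n6, n8}, so the formula holds at n0.

Yes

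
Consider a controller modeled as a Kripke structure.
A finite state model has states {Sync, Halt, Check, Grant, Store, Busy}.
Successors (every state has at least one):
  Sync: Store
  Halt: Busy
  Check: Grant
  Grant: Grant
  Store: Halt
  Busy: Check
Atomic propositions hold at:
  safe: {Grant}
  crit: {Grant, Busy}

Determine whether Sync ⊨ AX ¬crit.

Yes

Sat(¬crit) = {Sync, Halt, Check, Store}
Sat(AX ¬crit) = {s : every successor in {Sync, Halt, Check, Store}} = {Sync, Store, Busy}
Sync ∈ Sat(AX ¬crit) = {Sync, Store, Busy}, so the formula holds at Sync.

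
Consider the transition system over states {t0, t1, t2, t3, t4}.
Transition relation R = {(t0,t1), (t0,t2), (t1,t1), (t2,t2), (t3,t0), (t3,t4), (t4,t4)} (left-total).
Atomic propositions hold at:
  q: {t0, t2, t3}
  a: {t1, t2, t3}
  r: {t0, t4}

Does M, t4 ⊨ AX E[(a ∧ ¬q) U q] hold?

No

Sat(¬q) = {t1, t4}
Sat(a ∧ ¬q) = {t1}
E[(a ∧ ¬q) U q]: least fixpoint, start Z0 = Sat(q) = {t0, t2, t3}, add states in Sat(a ∧ ¬q) with some successor in Z. Already a fixed point.
Sat(E[(a ∧ ¬q) U q]) = {t0, t2, t3}
Sat(AX E[(a ∧ ¬q) U q]) = {s : every successor in {t0, t2, t3}} = {t2}
t4 ∉ Sat(AX E[(a ∧ ¬q) U q]) = {t2}, so the formula does not hold at t4.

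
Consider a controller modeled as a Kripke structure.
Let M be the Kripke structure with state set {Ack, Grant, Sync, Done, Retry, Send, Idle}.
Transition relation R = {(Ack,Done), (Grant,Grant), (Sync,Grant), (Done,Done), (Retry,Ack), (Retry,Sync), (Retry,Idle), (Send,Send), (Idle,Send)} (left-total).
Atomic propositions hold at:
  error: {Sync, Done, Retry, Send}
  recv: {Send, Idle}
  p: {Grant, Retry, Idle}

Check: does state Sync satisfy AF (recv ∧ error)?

No

Sat(recv ∧ error) = {Send}
AF (recv ∧ error): least fixpoint, start Z0 = {Send}, add states with every successor in Z. Z1 = {Send, Idle}; fixed.
Sat(AF (recv ∧ error)) = {Send, Idle}
Sync ∉ Sat(AF (recv ∧ error)) = {Send, Idle}, so the formula does not hold at Sync.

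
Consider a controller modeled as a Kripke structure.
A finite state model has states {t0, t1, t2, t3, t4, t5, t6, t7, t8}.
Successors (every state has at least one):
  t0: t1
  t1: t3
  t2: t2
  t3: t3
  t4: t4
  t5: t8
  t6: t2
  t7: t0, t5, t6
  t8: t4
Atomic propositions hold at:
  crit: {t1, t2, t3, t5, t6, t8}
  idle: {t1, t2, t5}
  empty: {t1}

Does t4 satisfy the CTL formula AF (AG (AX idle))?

Sat(AX idle) = {s : every successor in {t1, t2, t5}} = {t0, t2, t6}
AG (AX idle): greatest fixpoint, start Z0 = {t0, t2, t6}, keep only states in Sat with every successor in Z. Z1 = {t2, t6}; fixed.
Sat(AG (AX idle)) = {t2, t6}
AF (AG (AX idle)): least fixpoint, start Z0 = {t2, t6}, add states with every successor in Z. Already a fixed point.
Sat(AF (AG (AX idle))) = {t2, t6}
t4 ∉ Sat(AF (AG (AX idle))) = {t2, t6}, so the formula does not hold at t4.

No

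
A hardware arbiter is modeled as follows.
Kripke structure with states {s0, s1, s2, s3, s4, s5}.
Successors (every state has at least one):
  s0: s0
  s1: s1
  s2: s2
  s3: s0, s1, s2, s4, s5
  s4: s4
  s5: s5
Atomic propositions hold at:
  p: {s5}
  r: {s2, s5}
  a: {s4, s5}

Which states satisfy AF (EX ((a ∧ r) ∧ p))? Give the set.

Sat(a ∧ r) = {s5}
Sat((a ∧ r) ∧ p) = {s5}
Sat(EX ((a ∧ r) ∧ p)) = {s : some successor in {s5}} = {s3, s5}
AF (EX ((a ∧ r) ∧ p)): least fixpoint, start Z0 = {s3, s5}, add states with every successor in Z. Already a fixed point.
Sat(AF (EX ((a ∧ r) ∧ p))) = {s3, s5}

{s3, s5}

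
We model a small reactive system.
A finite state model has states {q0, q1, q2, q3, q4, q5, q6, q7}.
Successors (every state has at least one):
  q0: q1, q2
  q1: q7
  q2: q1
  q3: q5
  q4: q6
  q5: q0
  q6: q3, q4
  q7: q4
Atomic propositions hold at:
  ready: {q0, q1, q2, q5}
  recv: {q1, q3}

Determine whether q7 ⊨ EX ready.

Sat(EX ready) = {s : some successor in {q0, q1, q2, q5}} = {q0, q2, q3, q5}
q7 ∉ Sat(EX ready) = {q0, q2, q3, q5}, so the formula does not hold at q7.

No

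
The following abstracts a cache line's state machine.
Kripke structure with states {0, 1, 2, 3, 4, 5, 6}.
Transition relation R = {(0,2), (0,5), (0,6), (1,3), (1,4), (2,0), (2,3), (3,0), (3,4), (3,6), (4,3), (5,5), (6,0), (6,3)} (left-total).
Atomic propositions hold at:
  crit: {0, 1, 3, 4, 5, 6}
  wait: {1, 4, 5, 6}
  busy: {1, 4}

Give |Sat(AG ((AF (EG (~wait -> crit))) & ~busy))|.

1

Sat(~wait) = {0, 2, 3}
Sat(~wait -> crit) = {0, 1, 3, 4, 5, 6}
EG (~wait -> crit): greatest fixpoint, start Z0 = {0, 1, 3, 4, 5, 6}, keep only states in Sat with some successor in Z. Already a fixed point.
Sat(EG (~wait -> crit)) = {0, 1, 3, 4, 5, 6}
AF (EG (~wait -> crit)): least fixpoint, start Z0 = {0, 1, 3, 4, 5, 6}, add states with every successor in Z. Z1 = {0, 1, 2, 3, 4, 5, 6}; fixed.
Sat(AF (EG (~wait -> crit))) = {0, 1, 2, 3, 4, 5, 6}
Sat(~busy) = {0, 2, 3, 5, 6}
Sat((AF (EG (~wait -> crit))) & ~busy) = {0, 2, 3, 5, 6}
AG ((AF (EG (~wait -> crit))) & ~busy): greatest fixpoint, start Z0 = {0, 2, 3, 5, 6}, keep only states in Sat with every successor in Z. Z1 = {0, 2, 5, 6}; Z2 = {0, 5}; Z3 = {5}; fixed.
Sat(AG ((AF (EG (~wait -> crit))) & ~busy)) = {5}
|Sat(AG ((AF (EG (~wait -> crit))) & ~busy))| = |{5}| = 1.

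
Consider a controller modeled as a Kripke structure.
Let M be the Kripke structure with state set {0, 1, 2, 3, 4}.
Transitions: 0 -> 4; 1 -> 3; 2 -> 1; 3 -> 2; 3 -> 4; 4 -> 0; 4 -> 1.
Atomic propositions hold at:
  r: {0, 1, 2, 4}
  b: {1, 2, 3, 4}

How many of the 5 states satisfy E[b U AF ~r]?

Sat(~r) = {3}
AF ~r: least fixpoint, start Z0 = {3}, add states with every successor in Z. Z1 = {1, 3}; Z2 = {1, 2, 3}; fixed.
Sat(AF ~r) = {1, 2, 3}
E[b U AF ~r]: least fixpoint, start Z0 = Sat(AF ~r) = {1, 2, 3}, add states in Sat(b) with some successor in Z. Z1 = {1, 2, 3, 4}; fixed.
Sat(E[b U AF ~r]) = {1, 2, 3, 4}
|Sat(E[b U AF ~r])| = |{1, 2, 3, 4}| = 4.

4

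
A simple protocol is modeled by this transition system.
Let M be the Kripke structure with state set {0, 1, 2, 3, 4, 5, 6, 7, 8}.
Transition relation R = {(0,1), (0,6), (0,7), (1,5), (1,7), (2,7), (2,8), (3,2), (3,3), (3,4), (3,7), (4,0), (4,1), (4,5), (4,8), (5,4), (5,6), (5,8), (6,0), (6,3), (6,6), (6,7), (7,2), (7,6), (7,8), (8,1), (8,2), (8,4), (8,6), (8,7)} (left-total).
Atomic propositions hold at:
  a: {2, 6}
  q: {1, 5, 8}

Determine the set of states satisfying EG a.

{6}

EG a: greatest fixpoint, start Z0 = {2, 6}, keep only states in Sat with some successor in Z. Z1 = {6}; fixed.
Sat(EG a) = {6}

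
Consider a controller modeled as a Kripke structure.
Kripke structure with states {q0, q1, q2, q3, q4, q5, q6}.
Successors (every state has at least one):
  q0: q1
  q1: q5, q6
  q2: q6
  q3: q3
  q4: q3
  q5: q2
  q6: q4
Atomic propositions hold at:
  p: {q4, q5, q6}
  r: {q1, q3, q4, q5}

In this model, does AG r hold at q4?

Yes

AG r: greatest fixpoint, start Z0 = {q1, q3, q4, q5}, keep only states in Sat with every successor in Z. Z1 = {q3, q4}; fixed.
Sat(AG r) = {q3, q4}
q4 ∈ Sat(AG r) = {q3, q4}, so the formula holds at q4.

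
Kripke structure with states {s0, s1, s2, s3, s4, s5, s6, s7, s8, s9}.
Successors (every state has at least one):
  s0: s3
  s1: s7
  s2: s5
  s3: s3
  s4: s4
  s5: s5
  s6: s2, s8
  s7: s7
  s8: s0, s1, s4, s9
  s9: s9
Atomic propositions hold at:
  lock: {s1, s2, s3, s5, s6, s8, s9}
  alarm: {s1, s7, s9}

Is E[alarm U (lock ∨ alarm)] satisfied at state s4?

Sat(lock ∨ alarm) = {s1, s2, s3, s5, s6, s7, s8, s9}
E[alarm U (lock ∨ alarm)]: least fixpoint, start Z0 = Sat((lock ∨ alarm)) = {s1, s2, s3, s5, s6, s7, s8, s9}, add states in Sat(alarm) with some successor in Z. Already a fixed point.
Sat(E[alarm U (lock ∨ alarm)]) = {s1, s2, s3, s5, s6, s7, s8, s9}
s4 ∉ Sat(E[alarm U (lock ∨ alarm)]) = {s1, s2, s3, s5, s6, s7, s8, s9}, so the formula does not hold at s4.

No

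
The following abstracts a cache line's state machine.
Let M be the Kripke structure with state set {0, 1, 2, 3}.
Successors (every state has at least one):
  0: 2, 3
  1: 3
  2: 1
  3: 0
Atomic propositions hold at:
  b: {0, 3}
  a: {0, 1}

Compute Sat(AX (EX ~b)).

Sat(~b) = {1, 2}
Sat(EX ~b) = {s : some successor in {1, 2}} = {0, 2}
Sat(AX (EX ~b)) = {s : every successor in {0, 2}} = {3}

{3}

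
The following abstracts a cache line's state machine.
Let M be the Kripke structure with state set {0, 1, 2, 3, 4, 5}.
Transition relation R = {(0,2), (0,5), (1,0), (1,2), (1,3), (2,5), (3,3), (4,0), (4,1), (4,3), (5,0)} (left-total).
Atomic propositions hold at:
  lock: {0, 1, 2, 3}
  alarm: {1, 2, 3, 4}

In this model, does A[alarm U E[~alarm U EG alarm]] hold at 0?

No

Sat(~alarm) = {0, 5}
EG alarm: greatest fixpoint, start Z0 = {1, 2, 3, 4}, keep only states in Sat with some successor in Z. Z1 = {1, 3, 4}; fixed.
Sat(EG alarm) = {1, 3, 4}
E[~alarm U EG alarm]: least fixpoint, start Z0 = Sat(EG alarm) = {1, 3, 4}, add states in Sat(~alarm) with some successor in Z. Already a fixed point.
Sat(E[~alarm U EG alarm]) = {1, 3, 4}
A[alarm U E[~alarm U EG alarm]]: least fixpoint, start Z0 = Sat(E[~alarm U EG alarm]) = {1, 3, 4}, add states in Sat(alarm) with every successor in Z. Already a fixed point.
Sat(A[alarm U E[~alarm U EG alarm]]) = {1, 3, 4}
0 ∉ Sat(A[alarm U E[~alarm U EG alarm]]) = {1, 3, 4}, so the formula does not hold at 0.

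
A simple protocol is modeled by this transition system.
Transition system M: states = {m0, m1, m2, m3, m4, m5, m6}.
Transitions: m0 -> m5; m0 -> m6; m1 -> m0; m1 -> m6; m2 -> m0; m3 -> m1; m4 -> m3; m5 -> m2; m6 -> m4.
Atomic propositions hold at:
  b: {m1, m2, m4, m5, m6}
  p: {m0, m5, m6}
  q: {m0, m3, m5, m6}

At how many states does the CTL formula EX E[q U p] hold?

3

E[q U p]: least fixpoint, start Z0 = Sat(p) = {m0, m5, m6}, add states in Sat(q) with some successor in Z. Already a fixed point.
Sat(E[q U p]) = {m0, m5, m6}
Sat(EX E[q U p]) = {s : some successor in {m0, m5, m6}} = {m0, m1, m2}
|Sat(EX E[q U p])| = |{m0, m1, m2}| = 3.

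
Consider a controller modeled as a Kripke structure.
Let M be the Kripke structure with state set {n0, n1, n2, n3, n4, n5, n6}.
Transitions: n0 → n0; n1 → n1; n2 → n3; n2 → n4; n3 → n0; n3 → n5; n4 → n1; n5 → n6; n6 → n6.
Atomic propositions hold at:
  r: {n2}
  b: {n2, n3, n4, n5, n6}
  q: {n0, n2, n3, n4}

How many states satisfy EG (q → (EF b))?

6

EF b: least fixpoint, start Z0 = {n2, n3, n4, n5, n6}, add states with some successor in Z. Already a fixed point.
Sat(EF b) = {n2, n3, n4, n5, n6}
Sat(q → (EF b)) = {n1, n2, n3, n4, n5, n6}
EG (q → (EF b)): greatest fixpoint, start Z0 = {n1, n2, n3, n4, n5, n6}, keep only states in Sat with some successor in Z. Already a fixed point.
Sat(EG (q → (EF b))) = {n1, n2, n3, n4, n5, n6}
|Sat(EG (q → (EF b)))| = |{n1, n2, n3, n4, n5, n6}| = 6.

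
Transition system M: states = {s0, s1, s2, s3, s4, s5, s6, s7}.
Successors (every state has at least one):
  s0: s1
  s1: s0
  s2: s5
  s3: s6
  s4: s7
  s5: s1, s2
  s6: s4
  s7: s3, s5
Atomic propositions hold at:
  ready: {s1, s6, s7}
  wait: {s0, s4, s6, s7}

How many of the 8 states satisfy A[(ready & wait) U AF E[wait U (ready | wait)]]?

Sat(ready & wait) = {s6, s7}
Sat(ready | wait) = {s0, s1, s4, s6, s7}
E[wait U (ready | wait)]: least fixpoint, start Z0 = Sat((ready | wait)) = {s0, s1, s4, s6, s7}, add states in Sat(wait) with some successor in Z. Already a fixed point.
Sat(E[wait U (ready | wait)]) = {s0, s1, s4, s6, s7}
AF E[wait U (ready | wait)]: least fixpoint, start Z0 = {s0, s1, s4, s6, s7}, add states with every successor in Z. Z1 = {s0, s1, s3, s4, s6, s7}; fixed.
Sat(AF E[wait U (ready | wait)]) = {s0, s1, s3, s4, s6, s7}
A[(ready & wait) U AF E[wait U (ready | wait)]]: least fixpoint, start Z0 = Sat(AF E[wait U (ready | wait)]) = {s0, s1, s3, s4, s6, s7}, add states in Sat(ready & wait) with every successor in Z. Already a fixed point.
Sat(A[(ready & wait) U AF E[wait U (ready | wait)]]) = {s0, s1, s3, s4, s6, s7}
|Sat(A[(ready & wait) U AF E[wait U (ready | wait)]])| = |{s0, s1, s3, s4, s6, s7}| = 6.

6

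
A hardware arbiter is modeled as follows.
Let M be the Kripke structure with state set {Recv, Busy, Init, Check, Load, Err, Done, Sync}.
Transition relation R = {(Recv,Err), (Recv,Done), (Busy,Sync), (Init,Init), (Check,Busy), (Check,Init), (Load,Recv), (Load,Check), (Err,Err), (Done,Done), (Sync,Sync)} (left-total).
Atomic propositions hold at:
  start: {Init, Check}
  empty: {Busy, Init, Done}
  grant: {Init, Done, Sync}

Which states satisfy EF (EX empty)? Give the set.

Sat(EX empty) = {s : some successor in {Busy, Init, Done}} = {Recv, Init, Check, Done}
EF (EX empty): least fixpoint, start Z0 = {Recv, Init, Check, Done}, add states with some successor in Z. Z1 = {Recv, Init, Check, Load, Done}; fixed.
Sat(EF (EX empty)) = {Recv, Init, Check, Load, Done}

{Recv, Init, Check, Load, Done}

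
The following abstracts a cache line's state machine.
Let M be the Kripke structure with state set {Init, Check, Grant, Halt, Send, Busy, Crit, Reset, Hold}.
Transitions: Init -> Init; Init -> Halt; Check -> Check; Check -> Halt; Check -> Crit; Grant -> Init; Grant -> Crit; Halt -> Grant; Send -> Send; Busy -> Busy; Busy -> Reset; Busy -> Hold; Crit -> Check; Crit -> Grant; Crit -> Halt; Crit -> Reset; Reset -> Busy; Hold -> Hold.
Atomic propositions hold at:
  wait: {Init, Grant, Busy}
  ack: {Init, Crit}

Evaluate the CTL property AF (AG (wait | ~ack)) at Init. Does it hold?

No

Sat(~ack) = {Check, Grant, Halt, Send, Busy, Reset, Hold}
Sat(wait | ~ack) = {Init, Check, Grant, Halt, Send, Busy, Reset, Hold}
AG (wait | ~ack): greatest fixpoint, start Z0 = {Init, Check, Grant, Halt, Send, Busy, Reset, Hold}, keep only states in Sat with every successor in Z. Z1 = {Init, Halt, Send, Busy, Reset, Hold}; Z2 = {Init, Send, Busy, Reset, Hold}; Z3 = {Send, Busy, Reset, Hold}; fixed.
Sat(AG (wait | ~ack)) = {Send, Busy, Reset, Hold}
AF (AG (wait | ~ack)): least fixpoint, start Z0 = {Send, Busy, Reset, Hold}, add states with every successor in Z. Already a fixed point.
Sat(AF (AG (wait | ~ack))) = {Send, Busy, Reset, Hold}
Init ∉ Sat(AF (AG (wait | ~ack))) = {Send, Busy, Reset, Hold}, so the formula does not hold at Init.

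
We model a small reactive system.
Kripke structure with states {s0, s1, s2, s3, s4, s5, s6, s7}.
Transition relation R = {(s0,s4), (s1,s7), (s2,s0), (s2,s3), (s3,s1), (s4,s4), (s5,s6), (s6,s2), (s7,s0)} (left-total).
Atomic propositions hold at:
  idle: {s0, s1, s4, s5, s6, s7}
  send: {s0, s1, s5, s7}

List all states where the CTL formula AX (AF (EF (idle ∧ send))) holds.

{s1, s2, s3, s5, s6, s7}

Sat(idle ∧ send) = {s0, s1, s5, s7}
EF (idle ∧ send): least fixpoint, start Z0 = {s0, s1, s5, s7}, add states with some successor in Z. Z1 = {s0, s1, s2, s3, s5, s7}; Z2 = {s0, s1, s2, s3, s5, s6, s7}; fixed.
Sat(EF (idle ∧ send)) = {s0, s1, s2, s3, s5, s6, s7}
AF (EF (idle ∧ send)): least fixpoint, start Z0 = {s0, s1, s2, s3, s5, s6, s7}, add states with every successor in Z. Already a fixed point.
Sat(AF (EF (idle ∧ send))) = {s0, s1, s2, s3, s5, s6, s7}
Sat(AX (AF (EF (idle ∧ send)))) = {s : every successor in {s0, s1, s2, s3, s5, s6, s7}} = {s1, s2, s3, s5, s6, s7}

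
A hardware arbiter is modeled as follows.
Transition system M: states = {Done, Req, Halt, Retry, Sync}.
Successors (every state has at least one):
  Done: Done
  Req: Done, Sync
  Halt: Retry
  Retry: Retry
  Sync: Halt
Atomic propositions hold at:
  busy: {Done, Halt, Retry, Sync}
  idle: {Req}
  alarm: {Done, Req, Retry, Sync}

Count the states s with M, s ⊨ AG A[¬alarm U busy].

4

Sat(¬alarm) = {Halt}
A[¬alarm U busy]: least fixpoint, start Z0 = Sat(busy) = {Done, Halt, Retry, Sync}, add states in Sat(¬alarm) with every successor in Z. Already a fixed point.
Sat(A[¬alarm U busy]) = {Done, Halt, Retry, Sync}
AG A[¬alarm U busy]: greatest fixpoint, start Z0 = {Done, Halt, Retry, Sync}, keep only states in Sat with every successor in Z. Already a fixed point.
Sat(AG A[¬alarm U busy]) = {Done, Halt, Retry, Sync}
|Sat(AG A[¬alarm U busy])| = |{Done, Halt, Retry, Sync}| = 4.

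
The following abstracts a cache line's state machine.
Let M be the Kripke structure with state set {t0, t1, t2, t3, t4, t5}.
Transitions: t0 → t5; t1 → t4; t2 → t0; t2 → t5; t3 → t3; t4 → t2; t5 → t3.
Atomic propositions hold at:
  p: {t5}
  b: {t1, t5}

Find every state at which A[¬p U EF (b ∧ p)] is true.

{t0, t1, t2, t4, t5}

Sat(¬p) = {t0, t1, t2, t3, t4}
Sat(b ∧ p) = {t5}
EF (b ∧ p): least fixpoint, start Z0 = {t5}, add states with some successor in Z. Z1 = {t0, t2, t5}; Z2 = {t0, t2, t4, t5}; Z3 = {t0, t1, t2, t4, t5}; fixed.
Sat(EF (b ∧ p)) = {t0, t1, t2, t4, t5}
A[¬p U EF (b ∧ p)]: least fixpoint, start Z0 = Sat(EF (b ∧ p)) = {t0, t1, t2, t4, t5}, add states in Sat(¬p) with every successor in Z. Already a fixed point.
Sat(A[¬p U EF (b ∧ p)]) = {t0, t1, t2, t4, t5}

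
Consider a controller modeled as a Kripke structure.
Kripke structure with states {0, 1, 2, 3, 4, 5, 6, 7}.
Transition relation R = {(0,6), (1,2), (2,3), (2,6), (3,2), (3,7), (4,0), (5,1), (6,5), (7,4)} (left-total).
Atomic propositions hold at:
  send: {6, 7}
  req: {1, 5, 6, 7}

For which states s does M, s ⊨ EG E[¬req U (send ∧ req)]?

Sat(¬req) = {0, 2, 3, 4}
Sat(send ∧ req) = {6, 7}
E[¬req U (send ∧ req)]: least fixpoint, start Z0 = Sat((send ∧ req)) = {6, 7}, add states in Sat(¬req) with some successor in Z. Z1 = {0, 2, 3, 6, 7}; Z2 = {0, 2, 3, 4, 6, 7}; fixed.
Sat(E[¬req U (send ∧ req)]) = {0, 2, 3, 4, 6, 7}
EG E[¬req U (send ∧ req)]: greatest fixpoint, start Z0 = {0, 2, 3, 4, 6, 7}, keep only states in Sat with some successor in Z. Z1 = {0, 2, 3, 4, 7}; Z2 = {2, 3, 4, 7}; Z3 = {2, 3, 7}; Z4 = {2, 3}; fixed.
Sat(EG E[¬req U (send ∧ req)]) = {2, 3}

{2, 3}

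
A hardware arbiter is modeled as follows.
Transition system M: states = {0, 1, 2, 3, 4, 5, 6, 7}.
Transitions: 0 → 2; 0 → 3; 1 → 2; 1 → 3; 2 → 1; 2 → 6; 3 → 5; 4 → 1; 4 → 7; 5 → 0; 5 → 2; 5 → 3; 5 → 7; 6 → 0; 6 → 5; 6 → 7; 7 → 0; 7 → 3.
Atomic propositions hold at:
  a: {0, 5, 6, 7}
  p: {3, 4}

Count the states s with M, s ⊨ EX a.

Sat(EX a) = {s : some successor in {0, 5, 6, 7}} = {2, 3, 4, 5, 6, 7}
|Sat(EX a)| = |{2, 3, 4, 5, 6, 7}| = 6.

6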